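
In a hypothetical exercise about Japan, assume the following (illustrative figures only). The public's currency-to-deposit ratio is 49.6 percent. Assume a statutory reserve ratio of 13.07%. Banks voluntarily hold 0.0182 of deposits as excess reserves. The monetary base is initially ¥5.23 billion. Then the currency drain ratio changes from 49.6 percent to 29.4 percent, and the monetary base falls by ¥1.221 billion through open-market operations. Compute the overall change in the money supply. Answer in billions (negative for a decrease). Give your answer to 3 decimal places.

Before: m₁ = (1 + 0.496) / (0.1307 + 0.0182 + 0.496) ≈ 2.31974, MB₁ = 5.23, so M₁ = 2.31974 × 5.23 ≈ 12.1322 billion.
After: m₂ = (1 + 0.294) / (0.1307 + 0.0182 + 0.294) ≈ 2.92165, MB₂ = 5.23 − 1.221 = 4.009, so M₂ = 2.92165 × 4.009 ≈ 11.7129 billion.
ΔM = M₂ − M₁ = 11.7129 − 12.1322 = -0.4193 billion.

-0.419 billion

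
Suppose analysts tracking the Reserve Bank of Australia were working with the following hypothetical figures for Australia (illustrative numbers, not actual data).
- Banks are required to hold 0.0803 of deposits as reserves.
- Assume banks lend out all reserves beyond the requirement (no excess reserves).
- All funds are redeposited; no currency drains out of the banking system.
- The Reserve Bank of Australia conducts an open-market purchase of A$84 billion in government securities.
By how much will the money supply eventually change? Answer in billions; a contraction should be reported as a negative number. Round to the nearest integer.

The simple money multiplier is m = 1/rr = 1/0.0803 ≈ 12.4533.
An open-market purchase increases the monetary base by 84 billion, so ΔM = m × ΔMB = 12.4533 × 84 = 1046.0772 billion.

A$1046 billion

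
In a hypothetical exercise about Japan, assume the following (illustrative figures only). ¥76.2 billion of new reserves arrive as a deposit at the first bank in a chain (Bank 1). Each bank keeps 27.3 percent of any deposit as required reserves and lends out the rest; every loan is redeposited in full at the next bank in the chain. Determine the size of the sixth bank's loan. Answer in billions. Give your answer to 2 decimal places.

Each bank lends a fraction (1 − rr) = 0.7270 of the deposit it receives, so Bank 6 receives 76.2·0.7270^5 and lends 76.2·0.7270^6 ≈ 11.2502 billion.

¥11.25 billion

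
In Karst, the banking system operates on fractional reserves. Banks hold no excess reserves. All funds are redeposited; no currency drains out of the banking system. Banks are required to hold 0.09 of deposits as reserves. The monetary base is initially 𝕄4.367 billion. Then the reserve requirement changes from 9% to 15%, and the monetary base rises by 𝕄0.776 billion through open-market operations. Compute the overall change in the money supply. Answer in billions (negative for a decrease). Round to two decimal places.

-14.24 billion

Before: m₁ = 1 / (0.09) ≈ 11.1111, MB₁ = 4.367, so M₁ = 11.1111 × 4.367 ≈ 48.5222 billion.
After: m₂ = 1 / (0.15) ≈ 6.6667, MB₂ = 4.367 + 0.776 = 5.143, so M₂ = 6.6667 × 5.143 ≈ 34.2868 billion.
ΔM = M₂ − M₁ = 34.2868 − 48.5222 = -14.2354 billion.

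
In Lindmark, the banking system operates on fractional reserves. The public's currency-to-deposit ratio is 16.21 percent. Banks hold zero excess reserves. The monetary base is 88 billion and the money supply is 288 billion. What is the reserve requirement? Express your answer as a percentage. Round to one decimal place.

Using m = M/MB = 288/88 ≈ 3.272727. Since m = (1 + c)/(c + rr + e), the denominator satisfies c + rr + e = (1 + c)/m = (1 + 0.1621) / 3.272727 ≈ 0.355086.
With c = 0.1621 and e = 0, the reserve requirement is 0.355086 − 0.1621 − 0 = 0.192986.

19.3%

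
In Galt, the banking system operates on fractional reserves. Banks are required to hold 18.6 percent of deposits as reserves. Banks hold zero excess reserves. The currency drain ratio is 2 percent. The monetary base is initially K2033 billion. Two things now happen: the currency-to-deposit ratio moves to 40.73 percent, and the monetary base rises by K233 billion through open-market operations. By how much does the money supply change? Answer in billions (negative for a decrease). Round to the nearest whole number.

-4691 billion

Before: m₁ = (1 + 0.02) / (0.186 + 0.02) ≈ 4.95146, MB₁ = 2033, so M₁ = 4.95146 × 2033 ≈ 10066.3182 billion.
After: m₂ = (1 + 0.4073) / (0.186 + 0.4073) ≈ 2.37199, MB₂ = 2033 + 233 = 2266, so M₂ = 2.37199 × 2266 ≈ 5374.9293 billion.
ΔM = M₂ − M₁ = 5374.9293 − 10066.3182 = -4691.3889 billion.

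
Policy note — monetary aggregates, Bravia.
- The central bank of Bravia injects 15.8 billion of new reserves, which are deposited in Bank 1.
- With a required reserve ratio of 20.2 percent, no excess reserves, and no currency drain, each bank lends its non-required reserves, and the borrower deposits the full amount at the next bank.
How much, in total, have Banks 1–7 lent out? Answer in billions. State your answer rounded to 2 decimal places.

Bank i lends (1 − rr)^i of the original deposit: Bank 1 lends 15.8·0.7980 = 12.6084, Bank 2 lends 15.8·0.7980² ≈ 10.0615, and so on.
Summing a geometric series: total = 15.8·[0.7980·(1 − 0.7980^7) / (1 − 0.7980)] ≈ 49.5552 billion.

49.56 billion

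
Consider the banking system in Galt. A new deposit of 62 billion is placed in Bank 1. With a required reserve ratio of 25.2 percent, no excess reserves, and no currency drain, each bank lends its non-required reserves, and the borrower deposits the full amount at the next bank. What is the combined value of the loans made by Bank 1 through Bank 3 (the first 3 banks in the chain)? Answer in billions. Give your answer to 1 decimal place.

Bank i lends (1 − rr)^i of the original deposit: Bank 1 lends 62·0.7480 = 46.3760, Bank 2 lends 62·0.7480² ≈ 34.6892, and so on.
Summing a geometric series: total = 62·[0.7480·(1 − 0.7480^3) / (1 − 0.7480)] ≈ 107.0128 billion.

107.0 billion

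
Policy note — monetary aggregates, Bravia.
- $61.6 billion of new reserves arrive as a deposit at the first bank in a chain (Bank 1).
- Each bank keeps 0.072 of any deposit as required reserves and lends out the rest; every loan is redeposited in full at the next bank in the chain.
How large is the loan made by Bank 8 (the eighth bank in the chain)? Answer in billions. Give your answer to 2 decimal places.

Each bank lends a fraction (1 − rr) = 0.9280 of the deposit it receives, so Bank 8 receives 61.6·0.9280^7 and lends 61.6·0.9280^8 ≈ 33.8816 billion.

$33.88 billion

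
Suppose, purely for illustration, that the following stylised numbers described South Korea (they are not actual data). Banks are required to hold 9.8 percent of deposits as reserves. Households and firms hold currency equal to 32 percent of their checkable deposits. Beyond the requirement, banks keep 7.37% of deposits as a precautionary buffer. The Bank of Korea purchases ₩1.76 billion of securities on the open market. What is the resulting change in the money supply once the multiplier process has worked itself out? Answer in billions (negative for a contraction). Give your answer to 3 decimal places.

The money multiplier is m = (1 + c) / (rr + e + c) = (1 + 0.32) / (0.098 + 0.0737 + 0.32) ≈ 2.68456.
The purchase adds 1.76 billion of base, so ΔM = m × ΔMB = 2.68456 × (+1.76) ≈ 4.7248 billion.

₩4.725 billion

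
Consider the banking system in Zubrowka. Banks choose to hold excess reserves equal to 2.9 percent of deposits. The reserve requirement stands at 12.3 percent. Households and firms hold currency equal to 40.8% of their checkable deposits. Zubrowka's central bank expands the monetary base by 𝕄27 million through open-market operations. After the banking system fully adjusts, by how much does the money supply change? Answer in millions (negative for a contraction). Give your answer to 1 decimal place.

𝕄67.9 million

The money multiplier is m = (1 + c) / (rr + e + c) = (1 + 0.408) / (0.123 + 0.029 + 0.408) ≈ 2.5143.
The purchase adds 27 million of base, so ΔM = m × ΔMB = 2.5143 × (+27) = 67.8861 million.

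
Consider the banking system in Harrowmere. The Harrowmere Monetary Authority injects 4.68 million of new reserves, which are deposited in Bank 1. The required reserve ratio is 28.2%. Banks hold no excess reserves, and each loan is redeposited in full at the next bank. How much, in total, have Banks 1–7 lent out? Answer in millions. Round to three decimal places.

Bank i lends (1 − rr)^i of the original deposit: Bank 1 lends 4.68·0.7180 ≈ 3.3602, Bank 2 lends 4.68·0.7180² ≈ 2.4127, and so on.
Summing a geometric series: total = 4.68·[0.7180·(1 − 0.7180^7) / (1 − 0.7180)] ≈ 10.7436 million.

10.744 million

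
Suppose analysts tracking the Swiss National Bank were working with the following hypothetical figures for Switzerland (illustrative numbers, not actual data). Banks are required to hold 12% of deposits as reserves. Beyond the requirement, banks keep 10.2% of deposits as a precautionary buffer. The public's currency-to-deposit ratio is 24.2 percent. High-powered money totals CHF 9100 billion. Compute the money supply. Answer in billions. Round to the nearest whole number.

CHF 24358 billion

The money multiplier is m = (1 + c) / (rr + e + c) = (1 + 0.242) / (0.12 + 0.102 + 0.242) ≈ 2.67672.
So M = m × MB = 2.67672 × 9100 = 24358.152 billion.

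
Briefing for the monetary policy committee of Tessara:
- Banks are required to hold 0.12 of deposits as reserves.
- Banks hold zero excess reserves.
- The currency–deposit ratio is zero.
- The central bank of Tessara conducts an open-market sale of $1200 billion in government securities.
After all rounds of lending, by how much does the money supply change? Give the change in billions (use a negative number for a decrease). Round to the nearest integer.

-10000 billion

The simple money multiplier is m = 1/rr = 1/0.12 ≈ 8.33333.
An open-market sale reduces the monetary base by 1200 billion, so ΔM = m × ΔMB = 8.33333 × (−1200) = -9999.996 billion.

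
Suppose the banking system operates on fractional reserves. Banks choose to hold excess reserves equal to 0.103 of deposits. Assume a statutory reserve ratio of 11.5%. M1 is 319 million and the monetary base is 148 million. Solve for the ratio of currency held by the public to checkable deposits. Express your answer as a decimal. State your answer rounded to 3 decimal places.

Using m = M/MB = 319/148 ≈ 2.155405. From m = (1 + c)/(c + rr + e), rearranging gives 1 + c = m·(c + rr + e), so c·(1 − m) = m·(rr + e) − 1.
Hence c = [m·(rr + e) − 1]/(1 − m) = [2.155405 × (0.115 + 0.103) − 1] / (1 − 2.155405) ≈ 0.458819.

0.459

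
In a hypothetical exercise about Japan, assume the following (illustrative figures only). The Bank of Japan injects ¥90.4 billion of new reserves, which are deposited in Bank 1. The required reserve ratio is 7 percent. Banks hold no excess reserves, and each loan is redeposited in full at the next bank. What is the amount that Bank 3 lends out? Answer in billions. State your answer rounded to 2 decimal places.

Each bank lends a fraction (1 − rr) = 0.9300 of the deposit it receives, so Bank 3 receives 90.4·0.9300^2 and lends 90.4·0.9300^3 ≈ 72.7139 billion.

¥72.71 billion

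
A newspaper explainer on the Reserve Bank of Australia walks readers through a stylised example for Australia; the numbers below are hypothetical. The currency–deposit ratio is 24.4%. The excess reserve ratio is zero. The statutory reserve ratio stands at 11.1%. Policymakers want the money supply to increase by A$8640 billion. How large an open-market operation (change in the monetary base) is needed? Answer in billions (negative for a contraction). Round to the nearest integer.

The money multiplier is m = (1 + c) / (rr + c) = (1 + 0.244) / (0.111 + 0.244) ≈ 3.50423.
ΔMB = ΔM / m = (+8640) / 3.50423 ≈ 2465.5916 billion.

A$2466 billion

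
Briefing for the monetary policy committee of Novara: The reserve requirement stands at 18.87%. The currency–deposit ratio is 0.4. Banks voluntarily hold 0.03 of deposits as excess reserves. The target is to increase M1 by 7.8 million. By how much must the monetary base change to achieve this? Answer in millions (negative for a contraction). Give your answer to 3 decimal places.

The money multiplier is m = (1 + c) / (rr + e + c) = (1 + 0.4) / (0.1887 + 0.03 + 0.4) ≈ 2.26281.
ΔMB = ΔM / m = (+7.8) / 2.26281 ≈ 3.447 million.

3.447 million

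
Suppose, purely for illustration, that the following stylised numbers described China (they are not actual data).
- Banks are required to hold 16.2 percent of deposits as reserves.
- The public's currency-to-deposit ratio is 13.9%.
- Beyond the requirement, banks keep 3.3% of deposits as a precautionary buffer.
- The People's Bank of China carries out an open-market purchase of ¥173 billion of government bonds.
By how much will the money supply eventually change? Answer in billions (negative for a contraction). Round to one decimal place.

¥590.0 billion

The money multiplier is m = (1 + c) / (rr + e + c) = (1 + 0.139) / (0.162 + 0.033 + 0.139) ≈ 3.41018.
The purchase adds 173 billion of base, so ΔM = m × ΔMB = 3.41018 × (+173) ≈ 589.9611 billion.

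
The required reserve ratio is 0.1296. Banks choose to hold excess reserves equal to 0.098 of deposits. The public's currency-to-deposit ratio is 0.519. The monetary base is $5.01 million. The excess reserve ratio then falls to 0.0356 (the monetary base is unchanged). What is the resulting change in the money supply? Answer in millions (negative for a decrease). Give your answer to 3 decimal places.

$0.930 million

Initially m₁ = (1 + 0.519) / (0.1296 + 0.098 + 0.519) ≈ 2.03456, so M₁ = 2.03456 × 5.01 ≈ 10.1931 million.
After the change m₂ = (1 + 0.519) / (0.1296 + 0.0356 + 0.519) ≈ 2.22011, so M₂ = 2.22011 × 5.01 ≈ 11.1228 million.
ΔM = M₂ − M₁ = 11.1228 − 10.1931 = 0.9297 million.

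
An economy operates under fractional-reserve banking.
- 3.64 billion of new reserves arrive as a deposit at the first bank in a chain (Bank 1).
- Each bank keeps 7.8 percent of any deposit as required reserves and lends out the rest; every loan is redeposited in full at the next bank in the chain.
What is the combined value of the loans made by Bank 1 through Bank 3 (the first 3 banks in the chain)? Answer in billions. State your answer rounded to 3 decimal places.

Bank i lends (1 − rr)^i of the original deposit: Bank 1 lends 3.64·0.9220 ≈ 3.3561, Bank 2 lends 3.64·0.9220² ≈ 3.0943, and so on.
Summing a geometric series: total = 3.64·[0.9220·(1 − 0.9220^3) / (1 − 0.9220)] ≈ 9.3033 billion.

9.303 billion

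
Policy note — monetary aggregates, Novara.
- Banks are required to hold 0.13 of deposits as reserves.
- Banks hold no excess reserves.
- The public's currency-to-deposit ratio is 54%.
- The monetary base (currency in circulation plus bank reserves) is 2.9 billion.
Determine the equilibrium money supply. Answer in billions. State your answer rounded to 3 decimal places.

The money multiplier is m = (1 + c) / (rr + c) = (1 + 0.54) / (0.13 + 0.54) ≈ 2.29851.
So M = m × MB = 2.29851 × 2.9 ≈ 6.6657 billion.

6.666 billion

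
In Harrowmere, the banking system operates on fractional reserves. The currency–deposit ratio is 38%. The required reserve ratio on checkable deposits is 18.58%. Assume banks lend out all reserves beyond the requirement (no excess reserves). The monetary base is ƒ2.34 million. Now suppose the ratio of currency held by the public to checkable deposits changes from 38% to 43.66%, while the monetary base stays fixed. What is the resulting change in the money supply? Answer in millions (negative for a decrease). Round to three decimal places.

Initially m₁ = (1 + 0.38) / (0.1858 + 0.38) ≈ 2.43902, so M₁ = 2.43902 × 2.34 ≈ 5.7073 million.
After the change m₂ = (1 + 0.4366) / (0.1858 + 0.4366) ≈ 2.30816, so M₂ = 2.30816 × 2.34 ≈ 5.4011 million.
ΔM = M₂ − M₁ = 5.4011 − 5.7073 = -0.3062 million.

-0.306 million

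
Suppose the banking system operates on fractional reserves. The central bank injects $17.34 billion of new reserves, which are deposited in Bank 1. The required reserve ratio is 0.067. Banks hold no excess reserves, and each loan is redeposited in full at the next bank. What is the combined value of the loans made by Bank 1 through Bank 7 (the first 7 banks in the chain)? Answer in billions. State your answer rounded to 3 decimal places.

$92.863 billion

Bank i lends (1 − rr)^i of the original deposit: Bank 1 lends 17.34·0.9330 ≈ 16.1782, Bank 2 lends 17.34·0.9330² ≈ 15.0943, and so on.
Summing a geometric series: total = 17.34·[0.9330·(1 − 0.9330^7) / (1 − 0.9330)] ≈ 92.8630 billion.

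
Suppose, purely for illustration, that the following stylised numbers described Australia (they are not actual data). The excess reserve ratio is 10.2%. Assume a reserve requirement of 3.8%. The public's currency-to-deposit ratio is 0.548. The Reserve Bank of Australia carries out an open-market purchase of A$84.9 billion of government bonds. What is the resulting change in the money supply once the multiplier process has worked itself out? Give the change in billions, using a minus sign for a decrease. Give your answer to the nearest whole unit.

The money multiplier is m = (1 + c) / (rr + e + c) = (1 + 0.548) / (0.038 + 0.102 + 0.548) = 2.25.
The purchase adds 84.9 billion of base, so ΔM = m × ΔMB = 2.25 × (+84.9) = 191.025 billion.

A$191 billion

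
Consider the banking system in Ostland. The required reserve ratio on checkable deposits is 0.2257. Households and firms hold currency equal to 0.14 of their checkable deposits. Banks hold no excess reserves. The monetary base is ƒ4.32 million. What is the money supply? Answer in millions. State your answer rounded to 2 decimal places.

The money multiplier is m = (1 + c) / (rr + c) = (1 + 0.14) / (0.2257 + 0.14) ≈ 3.1173.
So M = m × MB = 3.1173 × 4.32 ≈ 13.4667 million.

ƒ13.47 million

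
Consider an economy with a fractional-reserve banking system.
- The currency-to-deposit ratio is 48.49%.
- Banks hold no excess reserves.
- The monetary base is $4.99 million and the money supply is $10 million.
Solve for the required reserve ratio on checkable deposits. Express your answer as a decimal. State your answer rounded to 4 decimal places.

0.2561

Using m = M/MB = 10/4.99 ≈ 2.004008. Since m = (1 + c)/(c + rr + e), the denominator satisfies c + rr + e = (1 + c)/m = (1 + 0.4849) / 2.004008 ≈ 0.740965.
With c = 0.4849 and e = 0, the required reserve ratio on checkable deposits is 0.740965 − 0.4849 − 0 = 0.256065.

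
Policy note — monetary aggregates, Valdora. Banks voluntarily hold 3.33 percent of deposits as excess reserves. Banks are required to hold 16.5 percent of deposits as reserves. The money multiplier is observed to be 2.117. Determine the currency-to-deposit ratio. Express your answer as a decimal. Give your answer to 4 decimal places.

0.5194

Using m = 2.117. From m = (1 + c)/(c + rr + e), rearranging gives 1 + c = m·(c + rr + e), so c·(1 − m) = m·(rr + e) − 1.
Hence c = [m·(rr + e) − 1]/(1 − m) = [2.117 × (0.165 + 0.0333) − 1] / (1 − 2.117) ≈ 0.519426.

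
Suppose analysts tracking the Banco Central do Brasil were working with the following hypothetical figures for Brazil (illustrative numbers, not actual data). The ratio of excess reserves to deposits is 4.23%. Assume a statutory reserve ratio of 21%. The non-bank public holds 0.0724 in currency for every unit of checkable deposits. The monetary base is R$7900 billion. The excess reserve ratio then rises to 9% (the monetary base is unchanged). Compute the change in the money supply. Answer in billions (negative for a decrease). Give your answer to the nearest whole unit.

-3342 billion

Initially m₁ = (1 + 0.0724) / (0.21 + 0.0423 + 0.0724) ≈ 3.30274, so M₁ = 3.30274 × 7900 = 26091.646 billion.
After the change m₂ = (1 + 0.0724) / (0.21 + 0.09 + 0.0724) ≈ 2.87970, so M₂ = 2.87970 × 7900 = 22749.63 billion.
ΔM = M₂ − M₁ = 22749.63 − 26091.646 = -3342.016 billion.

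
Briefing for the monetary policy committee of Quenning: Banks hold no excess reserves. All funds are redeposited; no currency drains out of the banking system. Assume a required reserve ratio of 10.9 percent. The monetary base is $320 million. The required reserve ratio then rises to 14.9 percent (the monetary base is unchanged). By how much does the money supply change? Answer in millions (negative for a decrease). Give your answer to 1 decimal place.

Initially m₁ = 1 / (0.109) ≈ 9.17431, so M₁ = 9.17431 × 320 = 2935.7792 million.
After the change m₂ = 1 / (0.149) ≈ 6.71141, so M₂ = 6.71141 × 320 = 2147.6512 million.
ΔM = M₂ − M₁ = 2147.6512 − 2935.7792 = -788.128 million.

-788.1 million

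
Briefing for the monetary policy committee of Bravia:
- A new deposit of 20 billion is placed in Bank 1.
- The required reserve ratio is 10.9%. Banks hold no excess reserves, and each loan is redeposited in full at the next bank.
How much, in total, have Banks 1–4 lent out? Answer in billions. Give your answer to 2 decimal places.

60.45 billion

Bank i lends (1 − rr)^i of the original deposit: Bank 1 lends 20·0.8910 = 17.8200, Bank 2 lends 20·0.8910² ≈ 15.8776, and so on.
Summing a geometric series: total = 20·[0.8910·(1 − 0.8910^4) / (1 − 0.8910)] ≈ 60.4495 billion.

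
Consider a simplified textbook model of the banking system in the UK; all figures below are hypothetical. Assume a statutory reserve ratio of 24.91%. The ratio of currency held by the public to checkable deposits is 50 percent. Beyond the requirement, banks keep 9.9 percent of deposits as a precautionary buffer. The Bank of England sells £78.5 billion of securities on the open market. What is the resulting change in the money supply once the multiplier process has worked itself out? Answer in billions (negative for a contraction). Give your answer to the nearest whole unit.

-139 billion

The money multiplier is m = (1 + c) / (rr + e + c) = (1 + 0.5) / (0.2491 + 0.099 + 0.5) ≈ 1.7687.
The sale removes 78.5 billion of base, so ΔM = m × ΔMB = 1.7687 × (−78.5) ≈ -138.843 billion.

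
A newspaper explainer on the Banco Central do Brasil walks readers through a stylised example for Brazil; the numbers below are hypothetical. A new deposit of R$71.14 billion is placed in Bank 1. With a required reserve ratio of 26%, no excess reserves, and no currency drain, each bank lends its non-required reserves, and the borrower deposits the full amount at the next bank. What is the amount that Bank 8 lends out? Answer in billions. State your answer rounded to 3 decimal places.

Each bank lends a fraction (1 − rr) = 0.7400 of the deposit it receives, so Bank 8 receives 71.14·0.7400^7 and lends 71.14·0.7400^8 ≈ 6.3969 billion.

R$6.397 billion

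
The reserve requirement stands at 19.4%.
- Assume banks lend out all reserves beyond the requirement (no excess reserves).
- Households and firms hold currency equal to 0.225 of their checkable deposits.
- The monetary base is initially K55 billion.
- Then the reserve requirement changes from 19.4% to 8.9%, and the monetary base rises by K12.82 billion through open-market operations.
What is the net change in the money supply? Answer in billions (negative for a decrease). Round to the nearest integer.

Before: m₁ = (1 + 0.225) / (0.194 + 0.225) ≈ 2.9236, MB₁ = 55, so M₁ = 2.9236 × 55 = 160.798 billion.
After: m₂ = (1 + 0.225) / (0.089 + 0.225) ≈ 3.9013, MB₂ = 55 + 12.82 = 67.82, so M₂ = 3.9013 × 67.82 ≈ 264.5862 billion.
ΔM = M₂ − M₁ = 264.5862 − 160.798 = 103.7882 billion.

K104 billion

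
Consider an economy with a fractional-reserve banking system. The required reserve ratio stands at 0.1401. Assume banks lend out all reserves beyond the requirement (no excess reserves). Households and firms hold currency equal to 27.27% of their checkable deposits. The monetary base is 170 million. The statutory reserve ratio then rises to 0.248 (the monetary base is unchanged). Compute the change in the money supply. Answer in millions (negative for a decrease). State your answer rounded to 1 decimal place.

-108.6 million

Initially m₁ = (1 + 0.2727) / (0.1401 + 0.2727) ≈ 3.08309, so M₁ = 3.08309 × 170 = 524.1253 million.
After the change m₂ = (1 + 0.2727) / (0.248 + 0.2727) ≈ 2.44421, so M₂ = 2.44421 × 170 = 415.5157 million.
ΔM = M₂ − M₁ = 415.5157 − 524.1253 = -108.6096 million.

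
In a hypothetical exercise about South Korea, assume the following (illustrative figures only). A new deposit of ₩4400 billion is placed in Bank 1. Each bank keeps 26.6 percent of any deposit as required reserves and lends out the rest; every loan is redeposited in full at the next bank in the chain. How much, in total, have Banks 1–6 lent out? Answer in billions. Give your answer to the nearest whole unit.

₩10243 billion

Bank i lends (1 − rr)^i of the original deposit: Bank 1 lends 4400·0.7340 = 3229.6000, Bank 2 lends 4400·0.7340² = 2370.5264, and so on.
Summing a geometric series: total = 4400·[0.7340·(1 − 0.7340^6) / (1 − 0.7340)] ≈ 10242.7097 billion.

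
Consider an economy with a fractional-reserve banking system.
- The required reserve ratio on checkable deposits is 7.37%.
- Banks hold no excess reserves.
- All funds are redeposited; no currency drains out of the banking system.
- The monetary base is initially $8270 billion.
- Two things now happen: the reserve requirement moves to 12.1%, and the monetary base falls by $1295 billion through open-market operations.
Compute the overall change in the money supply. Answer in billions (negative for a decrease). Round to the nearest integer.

Before: m₁ = 1 / (0.0737) ≈ 13.56852, MB₁ = 8270, so M₁ = 13.56852 × 8270 = 112211.6604 billion.
After: m₂ = 1 / (0.121) ≈ 8.26446, MB₂ = 8270 − 1295 = 6975, so M₂ = 8.26446 × 6975 = 57644.6085 billion.
ΔM = M₂ − M₁ = 57644.6085 − 112211.6604 = -54567.0519 billion.

-54567 billion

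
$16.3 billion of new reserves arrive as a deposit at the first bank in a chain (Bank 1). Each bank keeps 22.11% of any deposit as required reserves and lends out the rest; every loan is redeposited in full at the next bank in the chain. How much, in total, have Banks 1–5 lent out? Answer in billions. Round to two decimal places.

Bank i lends (1 − rr)^i of the original deposit: Bank 1 lends 16.3·0.7789 ≈ 12.6961, Bank 2 lends 16.3·0.7789² ≈ 9.8890, and so on.
Summing a geometric series: total = 16.3·[0.7789·(1 − 0.7789^5) / (1 − 0.7789)] ≈ 40.9601 billion.

$40.96 billion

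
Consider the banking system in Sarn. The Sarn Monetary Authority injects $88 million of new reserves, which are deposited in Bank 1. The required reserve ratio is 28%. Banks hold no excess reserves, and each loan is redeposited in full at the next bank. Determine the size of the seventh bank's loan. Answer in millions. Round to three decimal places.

$8.827 million

Each bank lends a fraction (1 − rr) = 0.7200 of the deposit it receives, so Bank 7 receives 88·0.7200^6 and lends 88·0.7200^7 ≈ 8.8269 million.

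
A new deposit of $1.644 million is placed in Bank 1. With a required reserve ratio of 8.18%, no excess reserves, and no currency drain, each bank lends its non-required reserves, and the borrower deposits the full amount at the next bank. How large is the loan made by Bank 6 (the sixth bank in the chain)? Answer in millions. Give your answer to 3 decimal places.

$0.985 million

Each bank lends a fraction (1 − rr) = 0.9182 of the deposit it receives, so Bank 6 receives 1.644·0.9182^5 and lends 1.644·0.9182^6 ≈ 0.9852 million.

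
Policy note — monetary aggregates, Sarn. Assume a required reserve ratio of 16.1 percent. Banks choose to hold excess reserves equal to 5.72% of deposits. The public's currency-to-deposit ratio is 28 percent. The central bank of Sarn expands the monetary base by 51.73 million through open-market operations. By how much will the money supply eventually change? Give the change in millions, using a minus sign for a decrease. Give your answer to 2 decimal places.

132.91 million

The money multiplier is m = (1 + c) / (rr + e + c) = (1 + 0.28) / (0.161 + 0.0572 + 0.28) ≈ 2.56925.
The purchase adds 51.73 million of base, so ΔM = m × ΔMB = 2.56925 × (+51.73) ≈ 132.9073 million.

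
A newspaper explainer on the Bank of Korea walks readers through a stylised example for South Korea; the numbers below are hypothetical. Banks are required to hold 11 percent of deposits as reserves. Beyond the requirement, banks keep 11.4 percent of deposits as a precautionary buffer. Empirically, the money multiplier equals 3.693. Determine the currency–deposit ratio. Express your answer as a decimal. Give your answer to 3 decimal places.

0.064

Using m = 3.693. From m = (1 + c)/(c + rr + e), rearranging gives 1 + c = m·(c + rr + e), so c·(1 − m) = m·(rr + e) − 1.
Hence c = [m·(rr + e) − 1]/(1 − m) = [3.693 × (0.11 + 0.114) − 1] / (1 − 3.693) ≈ 0.064154.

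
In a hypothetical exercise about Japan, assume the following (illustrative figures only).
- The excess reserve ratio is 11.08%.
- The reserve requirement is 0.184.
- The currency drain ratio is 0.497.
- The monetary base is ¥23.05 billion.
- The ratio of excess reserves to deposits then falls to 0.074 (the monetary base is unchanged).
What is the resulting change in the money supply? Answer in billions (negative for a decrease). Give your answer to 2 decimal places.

¥2.12 billion

Initially m₁ = (1 + 0.497) / (0.184 + 0.1108 + 0.497) ≈ 1.89063, so M₁ = 1.89063 × 23.05 ≈ 43.579 billion.
After the change m₂ = (1 + 0.497) / (0.184 + 0.074 + 0.497) ≈ 1.98278, so M₂ = 1.98278 × 23.05 ≈ 45.7031 billion.
ΔM = M₂ − M₁ = 45.7031 − 43.579 = 2.1241 billion.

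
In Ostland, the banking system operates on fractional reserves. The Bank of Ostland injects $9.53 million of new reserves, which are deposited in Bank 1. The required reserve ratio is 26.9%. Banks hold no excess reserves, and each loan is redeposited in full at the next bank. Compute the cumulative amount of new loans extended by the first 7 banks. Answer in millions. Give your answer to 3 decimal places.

$23.009 million

Bank i lends (1 − rr)^i of the original deposit: Bank 1 lends 9.53·0.7310 ≈ 6.9664, Bank 2 lends 9.53·0.7310² ≈ 5.0925, and so on.
Summing a geometric series: total = 9.53·[0.7310·(1 − 0.7310^7) / (1 − 0.7310)] ≈ 23.0090 million.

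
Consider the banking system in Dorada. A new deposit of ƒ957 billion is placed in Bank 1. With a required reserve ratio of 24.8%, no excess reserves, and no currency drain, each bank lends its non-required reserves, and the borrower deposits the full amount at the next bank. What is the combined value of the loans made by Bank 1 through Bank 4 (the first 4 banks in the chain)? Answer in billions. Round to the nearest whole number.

ƒ1974 billion

Bank i lends (1 − rr)^i of the original deposit: Bank 1 lends 957·0.7520 = 719.6640, Bank 2 lends 957·0.7520² ≈ 541.1873, and so on.
Summing a geometric series: total = 957·[0.7520·(1 − 0.7520^4) / (1 − 0.7520)] ≈ 1973.8678 billion.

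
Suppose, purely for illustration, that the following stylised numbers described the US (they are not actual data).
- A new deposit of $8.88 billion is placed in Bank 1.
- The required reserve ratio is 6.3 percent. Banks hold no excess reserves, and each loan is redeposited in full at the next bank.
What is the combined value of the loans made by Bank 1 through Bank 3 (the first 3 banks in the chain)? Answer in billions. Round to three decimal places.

Bank i lends (1 − rr)^i of the original deposit: Bank 1 lends 8.88·0.9370 ≈ 8.3206, Bank 2 lends 8.88·0.9370² ≈ 7.7964, and so on.
Summing a geometric series: total = 8.88·[0.9370·(1 − 0.9370^3) / (1 − 0.9370)] ≈ 23.4221 billion.

$23.422 billion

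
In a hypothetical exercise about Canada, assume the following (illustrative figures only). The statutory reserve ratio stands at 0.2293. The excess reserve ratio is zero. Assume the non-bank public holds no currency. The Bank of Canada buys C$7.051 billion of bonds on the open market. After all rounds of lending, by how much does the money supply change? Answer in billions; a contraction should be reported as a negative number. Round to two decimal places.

C$30.75 billion

The simple money multiplier is m = 1/rr = 1/0.2293 ≈ 4.3611.
An open-market purchase increases the monetary base by 7.051 billion, so ΔM = m × ΔMB = 4.3611 × 7.051 ≈ 30.7501 billion.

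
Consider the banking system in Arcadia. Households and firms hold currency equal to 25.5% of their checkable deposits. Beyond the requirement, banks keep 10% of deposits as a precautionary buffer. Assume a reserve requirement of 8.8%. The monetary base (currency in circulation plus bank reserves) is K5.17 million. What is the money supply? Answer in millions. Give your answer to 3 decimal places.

The money multiplier is m = (1 + c) / (rr + e + c) = (1 + 0.255) / (0.088 + 0.1 + 0.255) ≈ 2.83296.
So M = m × MB = 2.83296 × 5.17 ≈ 14.6464 million.

K14.646 million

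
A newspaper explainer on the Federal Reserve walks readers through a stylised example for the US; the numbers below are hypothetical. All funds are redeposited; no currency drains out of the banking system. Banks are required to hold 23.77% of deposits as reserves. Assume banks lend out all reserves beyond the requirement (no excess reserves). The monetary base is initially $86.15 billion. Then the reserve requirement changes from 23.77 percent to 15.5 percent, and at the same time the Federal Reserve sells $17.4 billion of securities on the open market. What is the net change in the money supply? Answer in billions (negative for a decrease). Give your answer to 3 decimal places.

Before: m₁ = 1 / (0.2377) ≈ 4.206984, MB₁ = 86.15, so M₁ = 4.206984 × 86.15 ≈ 362.4317 billion.
After: m₂ = 1 / (0.155) ≈ 6.451613, MB₂ = 86.15 − 17.4 = 68.75, so M₂ = 6.451613 × 68.75 ≈ 443.5484 billion.
ΔM = M₂ − M₁ = 443.5484 − 362.4317 = 81.1167 billion.

$81.117 billion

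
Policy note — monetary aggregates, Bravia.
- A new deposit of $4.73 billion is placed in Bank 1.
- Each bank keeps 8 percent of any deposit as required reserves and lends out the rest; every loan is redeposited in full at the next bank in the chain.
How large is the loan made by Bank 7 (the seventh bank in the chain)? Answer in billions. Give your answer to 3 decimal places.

Each bank lends a fraction (1 − rr) = 0.9200 of the deposit it receives, so Bank 7 receives 4.73·0.9200^6 and lends 4.73·0.9200^7 ≈ 2.6386 billion.

$2.639 billion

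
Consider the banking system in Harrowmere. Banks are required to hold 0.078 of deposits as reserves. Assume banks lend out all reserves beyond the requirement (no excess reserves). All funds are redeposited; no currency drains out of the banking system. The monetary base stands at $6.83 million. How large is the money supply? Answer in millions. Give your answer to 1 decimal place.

With no currency drain or excess reserves, the money multiplier is m = 1/rr = 1/0.078 ≈ 12.8205.
Money supply M = m × MB = 12.8205 × 6.83 ≈ 87.564 million.

$87.6 million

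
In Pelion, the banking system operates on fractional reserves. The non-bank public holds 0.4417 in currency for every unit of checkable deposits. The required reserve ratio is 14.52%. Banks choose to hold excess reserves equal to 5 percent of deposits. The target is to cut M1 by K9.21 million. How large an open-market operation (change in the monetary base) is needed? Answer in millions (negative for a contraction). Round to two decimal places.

The money multiplier is m = (1 + c) / (rr + e + c) = (1 + 0.4417) / (0.1452 + 0.05 + 0.4417) ≈ 2.2636.
ΔMB = ΔM / m = (−9.21) / 2.2636 ≈ -4.0687 million.

-4.07 million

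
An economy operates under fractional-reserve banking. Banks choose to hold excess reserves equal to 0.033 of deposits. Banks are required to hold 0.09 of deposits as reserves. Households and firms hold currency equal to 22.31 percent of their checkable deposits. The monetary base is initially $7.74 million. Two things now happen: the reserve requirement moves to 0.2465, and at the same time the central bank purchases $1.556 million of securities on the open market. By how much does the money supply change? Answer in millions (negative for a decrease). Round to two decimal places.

-4.73 million

Before: m₁ = (1 + 0.2231) / (0.09 + 0.033 + 0.2231) ≈ 3.5339, MB₁ = 7.74, so M₁ = 3.5339 × 7.74 ≈ 27.3524 million.
After: m₂ = (1 + 0.2231) / (0.2465 + 0.033 + 0.2231) ≈ 2.4335, MB₂ = 7.74 + 1.556 = 9.296, so M₂ = 2.4335 × 9.296 ≈ 22.6218 million.
ΔM = M₂ − M₁ = 22.6218 − 27.3524 = -4.7306 million.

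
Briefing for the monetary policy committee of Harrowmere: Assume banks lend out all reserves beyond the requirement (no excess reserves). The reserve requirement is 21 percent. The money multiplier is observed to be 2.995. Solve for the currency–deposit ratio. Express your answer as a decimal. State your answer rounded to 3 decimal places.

0.186

Using m = 2.995. From m = (1 + c)/(c + rr + e), rearranging gives 1 + c = m·(c + rr + e), so c·(1 − m) = m·(rr + e) − 1.
Hence c = [m·(rr + e) − 1]/(1 − m) = [2.995 × (0.21 + 0) − 1] / (1 − 2.995) ≈ 0.185990.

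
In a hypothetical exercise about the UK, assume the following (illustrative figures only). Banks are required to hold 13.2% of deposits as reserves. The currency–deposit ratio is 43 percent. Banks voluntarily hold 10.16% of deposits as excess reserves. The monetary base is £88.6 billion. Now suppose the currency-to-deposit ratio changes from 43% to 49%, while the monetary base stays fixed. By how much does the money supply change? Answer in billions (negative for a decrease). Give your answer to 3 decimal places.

Initially m₁ = (1 + 0.43) / (0.132 + 0.1016 + 0.43) ≈ 2.154913, so M₁ = 2.154913 × 88.6 ≈ 190.9253 billion.
After the change m₂ = (1 + 0.49) / (0.132 + 0.1016 + 0.49) ≈ 2.059149, so M₂ = 2.059149 × 88.6 ≈ 182.4406 billion.
ΔM = M₂ − M₁ = 182.4406 − 190.9253 = -8.4847 billion.

-8.485 billion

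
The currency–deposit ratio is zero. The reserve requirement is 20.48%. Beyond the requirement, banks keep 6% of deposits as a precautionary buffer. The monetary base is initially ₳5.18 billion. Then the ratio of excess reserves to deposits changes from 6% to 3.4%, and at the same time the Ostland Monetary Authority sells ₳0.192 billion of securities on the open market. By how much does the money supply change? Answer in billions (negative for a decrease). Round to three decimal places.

₳1.326 billion

Before: m₁ = 1 / (0.2048 + 0.06) ≈ 3.77644, MB₁ = 5.18, so M₁ = 3.77644 × 5.18 ≈ 19.562 billion.
After: m₂ = 1 / (0.2048 + 0.034) ≈ 4.18760, MB₂ = 5.18 − 0.192 = 4.988, so M₂ = 4.18760 × 4.988 ≈ 20.8877 billion.
ΔM = M₂ − M₁ = 20.8877 − 19.562 = 1.3257 billion.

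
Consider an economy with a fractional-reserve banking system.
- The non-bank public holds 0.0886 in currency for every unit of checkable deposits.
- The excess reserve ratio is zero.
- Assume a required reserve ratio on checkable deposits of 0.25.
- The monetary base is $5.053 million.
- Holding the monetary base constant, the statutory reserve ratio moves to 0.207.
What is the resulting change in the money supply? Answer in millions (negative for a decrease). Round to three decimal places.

Initially m₁ = (1 + 0.0886) / (0.25 + 0.0886) ≈ 3.21500, so M₁ = 3.21500 × 5.053 ≈ 16.2454 million.
After the change m₂ = (1 + 0.0886) / (0.207 + 0.0886) ≈ 3.68268, so M₂ = 3.68268 × 5.053 ≈ 18.6086 million.
ΔM = M₂ − M₁ = 18.6086 − 16.2454 = 2.3632 million.

$2.363 million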